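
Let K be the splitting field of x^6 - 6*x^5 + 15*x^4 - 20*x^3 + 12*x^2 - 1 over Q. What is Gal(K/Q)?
The polynomial f is an irreducible sextic over Q, so G = Gal(f/Q) is one of the 16 transitive subgroups 6T1, ..., 6T16 of S_6. The discriminant of f is -419904, which is not a perfect square, so G is not contained in A_6. The transitive groups of degree 6 not contained in A_6 are: C_6 (6T1, order 6), S_3 (6T2, order 6), D_6 (6T3, order 12), C_3 x S_3 (6T5, order 18), A_4 x C_2 (6T6, order 24), S_4 (6T8, order 24), S_3 x S_3 (6T9, order 36), S_4 x C_2 (6T11, order 48), (S_3 x S_3) : C_2 (6T13, order 72), PGL(2,5) (6T14, order 120), S_6 (6T16, order 720). By Dedekind's theorem, for a prime p not dividing disc(f) the degrees of the irreducible factors of f mod p form the cycle type of an element of G. Factoring f modulo the 33 such primes p <= 149 (skipping 2, 3, which divide the discriminant), each new pattern first appears at: mod 5: f = (x^3 + 4x + 2)(x^3 + 4x^2 + x + 2), pattern 3+3; mod 7: f = (x^6 + x^5 + x^4 + x^3 + 5x^2 + 6), pattern 6; mod 17: f = (x + 7)(x + 8)(x^2 + 15x + 4)(x^2 + 15x + 11), pattern 2+2+1+1; mod 19: f = (x + 2)(x + 7)(x + 10)(x + 15)(x^2 + 17x + 17), pattern 2+1+1+1+1; mod 71: f = (x^2 + 69x + 17)(x^2 + 69x + 26)(x^2 + 69x + 31), pattern 2+2+2. No other pattern occurs in this range, so the set of observed cycle types is {3+3, 6, 2+2+1+1, 2+1+1+1+1, 2+2+2}. The candidates containing elements of all these cycle types are A_4 x C_2 (6T6) of order 24, S_4 x C_2 (6T11) of order 48, (S_3 x S_3) : C_2 (6T13) of order 72, S_6 (6T16) of order 720; the others are excluded. The observed types are precisely the cycle types that occur in A_4 x C_2 (6T6) (apart from the identity). Each of the other remaining candidates has further cycle types, and by the Chebotarev density theorem the matching factorization patterns would occur for a proportion of primes equal to their share of the group: S_4 x C_2 (6T11) additionally contains elements of type 4+2, 4+1+1 (12 of its 48 elements, about 25% of primes); (S_3 x S_3) : C_2 (6T13) additionally contains elements of type 4+2, 3+2+1, 3+1+1+1 (34 of its 72 elements, about 47% of primes); S_6 (6T16) additionally contains elements of type 5+1, 4+2, 4+1+1, 3+2+1, 3+1+1+1 (484 of its 720 elements, about 67% of primes). None of the 33 primes tested shows any such pattern (for each of these groups the chance of that is below 10^-4), which rules them out. Hence G = A_4 x C_2 (6T6), of order 24.

A_4 x C_2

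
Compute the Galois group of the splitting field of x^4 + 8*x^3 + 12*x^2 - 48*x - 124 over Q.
The polynomial is an irreducible quartic over Q and its discriminant is -1048576, which is not a perfect square, so the Galois group is not contained in A_4. The resolvent cubic y^3 - 12*y^2 + 112*y - 320 has exactly one rational root, so the Galois group is C_4 or D_4. The quartic remains irreducible over Q(sqrt(disc)), so the group is D_4.

D_4 (also written D4)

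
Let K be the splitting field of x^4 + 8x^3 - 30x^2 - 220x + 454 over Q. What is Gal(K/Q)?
The polynomial is an irreducible quartic over Q and its discriminant is -6543790848, which is not a perfect square, so the Galois group is not contained in A_4. The resolvent cubic y^3 + 30*y^2 - 3576*y - 131936 has exactly one rational root, so the Galois group is C_4 or D_4. The quartic remains irreducible over Q(sqrt(disc)), so the group is D_4.

D_4 (order 8)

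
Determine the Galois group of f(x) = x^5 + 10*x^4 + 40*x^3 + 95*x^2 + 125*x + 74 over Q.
The polynomial f is an irreducible quintic over Q, so G = Gal(f/Q) is a transitive subgroup of S_5: one of C_5 (5T1, order 5), D_5 (5T2, order 10), F_20 (5T3, order 20), A_5 (5T4, order 60) or S_5 (5T5, order 120). The discriminant of f is 425503125, which is not a perfect square, so G is not contained in A_5. The transitive groups of degree 5 not contained in A_5 are: F_20 (5T3, order 20), S_5 (5T5, order 120). By Dedekind's theorem, for a prime p not dividing disc(f) the degrees of the irreducible factors of f mod p form the cycle type of an element of G. Factoring f modulo the 18 such primes p <= 73 (skipping 3, 5, 41, which divide the discriminant), each new pattern first appears at: mod 2: f = (x)(x^4 + x + 1), pattern 4+1; mod 11: f = (x^5 + 10x^4 + 7x^3 + 7x^2 + 4x + 8), pattern 5; mod 19: f = (x + 17)(x^2 + 17)(x^2 + 12x + 9), pattern 2+2+1. No other pattern occurs in this range, so the set of observed cycle types is {4+1, 5, 2+2+1}. The candidates containing elements of all these cycle types are F_20 (5T3) of order 20, S_5 (5T5) of order 120; the others are excluded. The observed types are precisely the cycle types that occur in F_20 (5T3) (apart from the identity). Each of the other remaining candidates has further cycle types, and by the Chebotarev density theorem the matching factorization patterns would occur for a proportion of primes equal to their share of the group: S_5 (5T5) additionally contains elements of type 3+2, 3+1+1, 2+1+1+1 (50 of its 120 elements, about 42% of primes). None of the 18 primes tested shows any such pattern (for each of these groups the chance of that is below 10^-4), which rules them out. Hence G = F_20 (5T3), of order 20.

5T3: F_20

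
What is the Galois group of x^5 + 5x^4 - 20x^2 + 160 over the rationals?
D_5

The polynomial f is an irreducible quintic over Q, so G = Gal(f/Q) is a transitive subgroup of S_5: one of C_5 (5T1, order 5), D_5 (5T2, order 10), F_20 (5T3, order 20), A_5 (5T4, order 60) or S_5 (5T5, order 120). The discriminant of f is 1327104000000 = 1152000^2, a perfect square, so G is contained in A_5. The transitive groups of degree 5 contained in A_5 are: C_5 (5T1, order 5), D_5 (5T2, order 10), A_5 (5T4, order 60). By Dedekind's theorem, for a prime p not dividing disc(f) the degrees of the irreducible factors of f mod p form the cycle type of an element of G. Factoring f modulo the 23 such primes p <= 101 (skipping 2, 3, 5, which divide the discriminant), each new pattern first appears at: mod 7: f = (x^5 + 5x^4 + x^2 + 6), pattern 5; mod 17: f = (x + 5)(x^2 + x + 2)(x^2 + 16x + 16), pattern 2+2+1. No other pattern occurs in this range, so the set of observed cycle types is {5, 2+2+1}. The candidates containing elements of all these cycle types are D_5 (5T2) of order 10, A_5 (5T4) of order 60; the others are excluded. The observed types are precisely the cycle types that occur in D_5 (5T2) (apart from the identity). Each of the other remaining candidates has further cycle types, and by the Chebotarev density theorem the matching factorization patterns would occur for a proportion of primes equal to their share of the group: A_5 (5T4) additionally contains elements of type 3+1+1 (20 of its 60 elements, about 33% of primes). None of the 23 primes tested shows any such pattern (for each of these groups the chance of that is below 10^-4), which rules them out. Hence G = D_5 (5T2), of order 10.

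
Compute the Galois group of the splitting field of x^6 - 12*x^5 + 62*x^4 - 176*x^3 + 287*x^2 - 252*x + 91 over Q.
The polynomial f is an irreducible sextic over Q, so G = Gal(f/Q) is one of the 16 transitive subgroups 6T1, ..., 6T16 of S_6. The discriminant of f is 153664 = 392^2, a perfect square, so G is contained in A_6. The transitive groups of degree 6 contained in A_6 are: A_4 (6T4, order 12), S_4 (6T7, order 24), (C_3 x C_3) : C_4 (6T10, order 36), PSL(2,5) (6T12, order 60), A_6 (6T15, order 360). By Dedekind's theorem, for a prime p not dividing disc(f) the degrees of the irreducible factors of f mod p form the cycle type of an element of G. Factoring f modulo the 33 such primes p <= 149 (skipping 2, 7, which divide the discriminant), each new pattern first appears at: mod 3: f = (x^3 + x^2 + 2x + 1)(x^3 + 2x^2 + x + 1), pattern 3+3; mod 13: f = (x)(x + 9)(x^2 + 9x + 2)(x^2 + 9x + 12), pattern 2+2+1+1. No other pattern occurs in this range, so the set of observed cycle types is {3+3, 2+2+1+1}. The candidates containing elements of all these cycle types are A_4 (6T4) of order 12, S_4 (6T7) of order 24, (C_3 x C_3) : C_4 (6T10) of order 36, PSL(2,5) (6T12) of order 60, A_6 (6T15) of order 360; the others are excluded. The observed types are precisely the cycle types that occur in A_4 (6T4) (apart from the identity). Each of the other remaining candidates has further cycle types, and by the Chebotarev density theorem the matching factorization patterns would occur for a proportion of primes equal to their share of the group: S_4 (6T7) additionally contains elements of type 4+2 (6 of its 24 elements, about 25% of primes); (C_3 x C_3) : C_4 (6T10) additionally contains elements of type 4+2, 3+1+1+1 (22 of its 36 elements, about 61% of primes); PSL(2,5) (6T12) additionally contains elements of type 5+1 (24 of its 60 elements, about 40% of primes); A_6 (6T15) additionally contains elements of type 5+1, 4+2, 3+1+1+1 (274 of its 360 elements, about 76% of primes). None of the 33 primes tested shows any such pattern (for each of these groups the chance of that is below 10^-4), which rules them out. Hence G = A_4 (6T4), of order 12.

A_4 (also written A4)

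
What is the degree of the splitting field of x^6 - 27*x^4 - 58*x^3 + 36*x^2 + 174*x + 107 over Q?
The degree of the splitting field over Q equals the order of the Galois group, so first determine the group. The polynomial f is an irreducible sextic over Q, so G = Gal(f/Q) is one of the 16 transitive subgroups 6T1, ..., 6T16 of S_6. The discriminant of f is -1125245722176, which is not a perfect square, so G is not contained in A_6. The transitive groups of degree 6 not contained in A_6 are: C_6 (6T1, order 6), S_3 (6T2, order 6), D_6 (6T3, order 12), C_3 x S_3 (6T5, order 18), A_4 x C_2 (6T6, order 24), S_4 (6T8, order 24), S_3 x S_3 (6T9, order 36), S_4 x C_2 (6T11, order 48), (S_3 x S_3) : C_2 (6T13, order 72), PGL(2,5) (6T14, order 120), S_6 (6T16, order 720). By Dedekind's theorem, for a prime p not dividing disc(f) the degrees of the irreducible factors of f mod p form the cycle type of an element of G. Factoring f modulo the 33 such primes p <= 149 (skipping 2, 3, which divide the discriminant), each new pattern first appears at: mod 5: f = (x^3 + x^2 + 1)(x^3 + 4x^2 + 4x + 2), pattern 3+3; mod 7: f = (x^6 + x^4 + 5x^3 + x^2 + 6x + 2), pattern 6; mod 17: f = (x + 3)(x + 5)(x^2 + 3x + 9)(x^2 + 6x + 12), pattern 2+2+1+1; mod 19: f = (x + 5)(x + 8)(x + 15)(x + 16)(x^2 + 13x + 10), pattern 2+1+1+1+1; mod 71: f = (x^2 + 32x + 55)(x^2 + 50x + 5)(x^2 + 60x + 67), pattern 2+2+2. No other pattern occurs in this range, so the set of observed cycle types is {3+3, 6, 2+2+1+1, 2+1+1+1+1, 2+2+2}. The candidates containing elements of all these cycle types are A_4 x C_2 (6T6) of order 24, S_4 x C_2 (6T11) of order 48, (S_3 x S_3) : C_2 (6T13) of order 72, S_6 (6T16) of order 720; the others are excluded. The observed types are precisely the cycle types that occur in A_4 x C_2 (6T6) (apart from the identity). Each of the other remaining candidates has further cycle types, and by the Chebotarev density theorem the matching factorization patterns would occur for a proportion of primes equal to their share of the group: S_4 x C_2 (6T11) additionally contains elements of type 4+2, 4+1+1 (12 of its 48 elements, about 25% of primes); (S_3 x S_3) : C_2 (6T13) additionally contains elements of type 4+2, 3+2+1, 3+1+1+1 (34 of its 72 elements, about 47% of primes); S_6 (6T16) additionally contains elements of type 5+1, 4+2, 4+1+1, 3+2+1, 3+1+1+1 (484 of its 720 elements, about 67% of primes). None of the 33 primes tested shows any such pattern (for each of these groups the chance of that is below 10^-4), which rules them out. Hence G = A_4 x C_2 (6T6), of order 24. The Galois group A_4 x C_2 (6T6) has order 24, so the splitting field has degree 24 over Q.

24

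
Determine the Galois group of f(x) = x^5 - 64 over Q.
5T3: F_20

The polynomial f is an irreducible quintic over Q, so G = Gal(f/Q) is a transitive subgroup of S_5: one of C_5 (5T1, order 5), D_5 (5T2, order 10), F_20 (5T3, order 20), A_5 (5T4, order 60) or S_5 (5T5, order 120). The discriminant of f is 52428800000, which is not a perfect square, so G is not contained in A_5. The transitive groups of degree 5 not contained in A_5 are: F_20 (5T3, order 20), S_5 (5T5, order 120). By Dedekind's theorem, for a prime p not dividing disc(f) the degrees of the irreducible factors of f mod p form the cycle type of an element of G. Factoring f modulo the 18 such primes p <= 71 (skipping 2, 5, which divide the discriminant), each new pattern first appears at: mod 3: f = (x + 2)(x^4 + x^3 + x^2 + x + 1), pattern 4+1; mod 11: f = (x^5 + 2), pattern 5; mod 19: f = (x + 8)(x^2 + 13x + 7)(x^2 + 17x + 7), pattern 2+2+1. No other pattern occurs in this range, so the set of observed cycle types is {4+1, 5, 2+2+1}. The candidates containing elements of all these cycle types are F_20 (5T3) of order 20, S_5 (5T5) of order 120; the others are excluded. The observed types are precisely the cycle types that occur in F_20 (5T3) (apart from the identity). Each of the other remaining candidates has further cycle types, and by the Chebotarev density theorem the matching factorization patterns would occur for a proportion of primes equal to their share of the group: S_5 (5T5) additionally contains elements of type 3+2, 3+1+1, 2+1+1+1 (50 of its 120 elements, about 42% of primes). None of the 18 primes tested shows any such pattern (for each of these groups the chance of that is below 10^-4), which rules them out. Hence G = F_20 (5T3), of order 20.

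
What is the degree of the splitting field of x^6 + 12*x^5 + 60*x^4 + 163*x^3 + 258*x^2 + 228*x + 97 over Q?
18

The degree of the splitting field over Q equals the order of the Galois group, so first determine the group. The polynomial f is an irreducible sextic over Q, so G = Gal(f/Q) is one of the 16 transitive subgroups 6T1, ..., 6T16 of S_6. The discriminant of f is -1162261467, which is not a perfect square, so G is not contained in A_6. The transitive groups of degree 6 not contained in A_6 are: C_6 (6T1, order 6), S_3 (6T2, order 6), D_6 (6T3, order 12), C_3 x S_3 (6T5, order 18), A_4 x C_2 (6T6, order 24), S_4 (6T8, order 24), S_3 x S_3 (6T9, order 36), S_4 x C_2 (6T11, order 48), (S_3 x S_3) : C_2 (6T13, order 72), PGL(2,5) (6T14, order 120), S_6 (6T16, order 720). By Dedekind's theorem, for a prime p not dividing disc(f) the degrees of the irreducible factors of f mod p form the cycle type of an element of G. Factoring f modulo the 33 such primes p <= 139 (skipping 3, which divides the discriminant), each new pattern first appears at: mod 2: f = (x^6 + x^3 + 1), pattern 6; mod 7: f = (x + 3)(x + 4)(x + 6)(x^3 + 6x^2 + 5x + 3), pattern 3+1+1+1; mod 17: f = (x^2 + 6x + 6)(x^2 + 8x + 10)(x^2 + 15x + 7), pattern 2+2+2; mod 19: f = (x^3 + 6x^2 + 12x + 6)(x^3 + 6x^2 + 12x + 13), pattern 3+3; mod 73: f = (x + 5)(x + 14)(x + 25)(x + 26)(x + 40)(x + 48), pattern 1+1+1+1+1+1. No other pattern occurs in this range, so the set of observed cycle types is {6, 3+1+1+1, 2+2+2, 3+3, 1+1+1+1+1+1}. The candidates containing elements of all these cycle types are C_3 x S_3 (6T5) of order 18, S_3 x S_3 (6T9) of order 36, (S_3 x S_3) : C_2 (6T13) of order 72, S_6 (6T16) of order 720; the others are excluded. The observed types are precisely the cycle types that occur in C_3 x S_3 (6T5). Each of the other remaining candidates has further cycle types, and by the Chebotarev density theorem the matching factorization patterns would occur for a proportion of primes equal to their share of the group: S_3 x S_3 (6T9) additionally contains elements of type 2+2+1+1 (9 of its 36 elements, about 25% of primes); (S_3 x S_3) : C_2 (6T13) additionally contains elements of type 4+2, 3+2+1, 2+2+1+1, 2+1+1+1+1 (45 of its 72 elements, about 62% of primes); S_6 (6T16) additionally contains elements of type 5+1, 4+2, 4+1+1, 3+2+1, 2+2+1+1, 2+1+1+1+1 (504 of its 720 elements, about 70% of primes). None of the 33 primes tested shows any such pattern (for each of these groups the chance of that is below 10^-4), which rules them out. Hence G = C_3 x S_3 (6T5), of order 18. The Galois group C_3 x S_3 (6T5) has order 18, so the splitting field has degree 18 over Q.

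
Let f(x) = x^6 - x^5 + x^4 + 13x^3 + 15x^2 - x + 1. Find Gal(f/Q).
The polynomial f is an irreducible sextic over Q, so G = Gal(f/Q) is one of the 16 transitive subgroups 6T1, ..., 6T16 of S_6. The discriminant of f is -26135036263, which is not a perfect square, so G is not contained in A_6. The transitive groups of degree 6 not contained in A_6 are: C_6 (6T1, order 6), S_3 (6T2, order 6), D_6 (6T3, order 12), C_3 x S_3 (6T5, order 18), A_4 x C_2 (6T6, order 24), S_4 (6T8, order 24), S_3 x S_3 (6T9, order 36), S_4 x C_2 (6T11, order 48), (S_3 x S_3) : C_2 (6T13, order 72), PGL(2,5) (6T14, order 120), S_6 (6T16, order 720). By Dedekind's theorem, for a prime p not dividing disc(f) the degrees of the irreducible factors of f mod p form the cycle type of an element of G. Factoring f modulo the 37 such primes p <= 173 (skipping 7, 29, 43, which divide the discriminant), each new pattern first appears at: mod 2: f = (x^3 + x + 1)(x^3 + x^2 + 1), pattern 3+3; mod 3: f = (x^6 + 2x^5 + x^4 + x^3 + 2x + 1), pattern 6; mod 13: f = (x^2 + 5x + 10)(x^2 + 9x + 10)(x^2 + 11x + 3), pattern 2+2+2; mod 71: f = (x + 2)(x + 23)(x + 39)(x + 40)(x + 47)(x + 61), pattern 1+1+1+1+1+1. No other pattern occurs in this range, so the set of observed cycle types is {3+3, 6, 2+2+2, 1+1+1+1+1+1}. The candidates containing elements of all these cycle types are C_6 (6T1) of order 6, D_6 (6T3) of order 12, C_3 x S_3 (6T5) of order 18, A_4 x C_2 (6T6) of order 24, S_3 x S_3 (6T9) of order 36, S_4 x C_2 (6T11) of order 48, (S_3 x S_3) : C_2 (6T13) of order 72, PGL(2,5) (6T14) of order 120, S_6 (6T16) of order 720; the others are excluded. The observed types are precisely the cycle types that occur in C_6 (6T1). Each of the other remaining candidates has further cycle types, and by the Chebotarev density theorem the matching factorization patterns would occur for a proportion of primes equal to their share of the group: D_6 (6T3) additionally contains elements of type 2+2+1+1 (3 of its 12 elements, about 25% of primes); C_3 x S_3 (6T5) additionally contains elements of type 3+1+1+1 (4 of its 18 elements, about 22% of primes); A_4 x C_2 (6T6) additionally contains elements of type 2+2+1+1, 2+1+1+1+1 (6 of its 24 elements, about 25% of primes); S_3 x S_3 (6T9) additionally contains elements of type 3+1+1+1, 2+2+1+1 (13 of its 36 elements, about 36% of primes); S_4 x C_2 (6T11) additionally contains elements of type 4+2, 4+1+1, 2+2+1+1, 2+1+1+1+1 (24 of its 48 elements, about 50% of primes); (S_3 x S_3) : C_2 (6T13) additionally contains elements of type 4+2, 3+2+1, 3+1+1+1, 2+2+1+1, 2+1+1+1+1 (49 of its 72 elements, about 68% of primes); PGL(2,5) (6T14) additionally contains elements of type 5+1, 4+1+1, 2+2+1+1 (69 of its 120 elements, about 58% of primes); S_6 (6T16) additionally contains elements of type 5+1, 4+2, 4+1+1, 3+2+1, 3+1+1+1, 2+2+1+1, 2+1+1+1+1 (544 of its 720 elements, about 76% of primes). None of the 37 primes tested shows any such pattern (for each of these groups the chance of that is below 10^-4), which rules them out. Hence G = C_6 (6T1), of order 6.

C_6, the cyclic group of order 6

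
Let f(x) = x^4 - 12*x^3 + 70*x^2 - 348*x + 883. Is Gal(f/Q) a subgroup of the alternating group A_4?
The polynomial is irreducible of degree 4 over Q. Its discriminant is 366446592, which is not a perfect square. A Galois group lies in the alternating group exactly when the discriminant is a square in Q, so the Galois group (D_4) is not contained in A_4.

No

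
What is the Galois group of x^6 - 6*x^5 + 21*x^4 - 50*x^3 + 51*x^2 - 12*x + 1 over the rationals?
The polynomial f is an irreducible sextic over Q, so G = Gal(f/Q) is one of the 16 transitive subgroups 6T1, ..., 6T16 of S_6. The discriminant of f is 14154124032, which is not a perfect square, so G is not contained in A_6. The transitive groups of degree 6 not contained in A_6 are: C_6 (6T1, order 6), S_3 (6T2, order 6), D_6 (6T3, order 12), C_3 x S_3 (6T5, order 18), A_4 x C_2 (6T6, order 24), S_4 (6T8, order 24), S_3 x S_3 (6T9, order 36), S_4 x C_2 (6T11, order 48), (S_3 x S_3) : C_2 (6T13, order 72), PGL(2,5) (6T14, order 120), S_6 (6T16, order 720). By Dedekind's theorem, for a prime p not dividing disc(f) the degrees of the irreducible factors of f mod p form the cycle type of an element of G. Factoring f modulo the 22 such primes p <= 97 (skipping 2, 3, 53, which divide the discriminant), each new pattern first appears at: mod 5: f = (x^6 + 4x^5 + x^4 + x^2 + 3x + 1), pattern 6; mod 11: f = (x + 2)(x + 9)(x^2 + 6x + 1)(x^2 + 10x + 8), pattern 2+2+1+1; mod 13: f = (x + 6)(x + 8)(x + 9)(x^3 + 10x^2 + 7x + 9), pattern 3+1+1+1; mod 31: f = (x^2 + 5x + 11)(x^2 + 23x + 21)(x^2 + 28x + 20), pattern 2+2+2; mod 97: f = (x^3 + 94x^2 + 36x + 50)(x^3 + 94x^2 + 73x + 33), pattern 3+3. No other pattern occurs in this range, so the set of observed cycle types is {6, 2+2+1+1, 3+1+1+1, 2+2+2, 3+3}. The candidates containing elements of all these cycle types are S_3 x S_3 (6T9) of order 36, (S_3 x S_3) : C_2 (6T13) of order 72, S_6 (6T16) of order 720; the others are excluded. The observed types are precisely the cycle types that occur in S_3 x S_3 (6T9) (apart from the identity). Each of the other remaining candidates has further cycle types, and by the Chebotarev density theorem the matching factorization patterns would occur for a proportion of primes equal to their share of the group: (S_3 x S_3) : C_2 (6T13) additionally contains elements of type 4+2, 3+2+1, 2+1+1+1+1 (36 of its 72 elements, about 50% of primes); S_6 (6T16) additionally contains elements of type 5+1, 4+2, 4+1+1, 3+2+1, 2+1+1+1+1 (459 of its 720 elements, about 64% of primes). None of the 22 primes tested shows any such pattern (for each of these groups the chance of that is below 10^-4), which rules them out. Hence G = S_3 x S_3 (6T9), of order 36.

S_3 x S_3, the direct product S_3 x S_3 in its degree-6 action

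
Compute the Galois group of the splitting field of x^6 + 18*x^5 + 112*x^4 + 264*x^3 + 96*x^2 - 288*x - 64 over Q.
The polynomial f is an irreducible sextic over Q, so G = Gal(f/Q) is one of the 16 transitive subgroups 6T1, ..., 6T16 of S_6. The discriminant of f is 870211913777152, which is not a perfect square, so G is not contained in A_6. The transitive groups of degree 6 not contained in A_6 are: C_6 (6T1, order 6), S_3 (6T2, order 6), D_6 (6T3, order 12), C_3 x S_3 (6T5, order 18), A_4 x C_2 (6T6, order 24), S_4 (6T8, order 24), S_3 x S_3 (6T9, order 36), S_4 x C_2 (6T11, order 48), (S_3 x S_3) : C_2 (6T13, order 72), PGL(2,5) (6T14, order 120), S_6 (6T16, order 720). By Dedekind's theorem, for a prime p not dividing disc(f) the degrees of the irreducible factors of f mod p form the cycle type of an element of G. Factoring f modulo the 23 such primes p <= 97 (skipping 2, 37, which divide the discriminant), each new pattern first appears at: mod 3: f = (x^3 + x^2 + x + 2)(x^3 + 2x^2 + x + 1), pattern 3+3; mod 5: f = (x^2 + x + 2)(x^2 + 3x + 4)(x^2 + 4x + 2), pattern 2+2+2; mod 67: f = (x + 8)(x + 9)(x + 33)(x + 40)(x + 64)(x + 65), pattern 1+1+1+1+1+1. No other pattern occurs in this range, so the set of observed cycle types is {3+3, 2+2+2, 1+1+1+1+1+1}. The candidates containing elements of all these cycle types are C_6 (6T1) of order 6, S_3 (6T2) of order 6, D_6 (6T3) of order 12, C_3 x S_3 (6T5) of order 18, A_4 x C_2 (6T6) of order 24, S_4 (6T8) of order 24, S_3 x S_3 (6T9) of order 36, S_4 x C_2 (6T11) of order 48, (S_3 x S_3) : C_2 (6T13) of order 72, PGL(2,5) (6T14) of order 120, S_6 (6T16) of order 720; the others are excluded. The observed types are precisely the cycle types that occur in S_3 (6T2). Each of the other remaining candidates has further cycle types, and by the Chebotarev density theorem the matching factorization patterns would occur for a proportion of primes equal to their share of the group: C_6 (6T1) additionally contains elements of type 6 (2 of its 6 elements, about 33% of primes); D_6 (6T3) additionally contains elements of type 6, 2+2+1+1 (5 of its 12 elements, about 42% of primes); C_3 x S_3 (6T5) additionally contains elements of type 6, 3+1+1+1 (10 of its 18 elements, about 56% of primes); A_4 x C_2 (6T6) additionally contains elements of type 6, 2+2+1+1, 2+1+1+1+1 (14 of its 24 elements, about 58% of primes); S_4 (6T8) additionally contains elements of type 4+1+1, 2+2+1+1 (9 of its 24 elements, about 38% of primes); S_3 x S_3 (6T9) additionally contains elements of type 6, 3+1+1+1, 2+2+1+1 (25 of its 36 elements, about 69% of primes); S_4 x C_2 (6T11) additionally contains elements of type 6, 4+2, 4+1+1, 2+2+1+1, 2+1+1+1+1 (32 of its 48 elements, about 67% of primes); (S_3 x S_3) : C_2 (6T13) additionally contains elements of type 6, 4+2, 3+2+1, 3+1+1+1, 2+2+1+1, 2+1+1+1+1 (61 of its 72 elements, about 85% of primes); PGL(2,5) (6T14) additionally contains elements of type 6, 5+1, 4+1+1, 2+2+1+1 (89 of its 120 elements, about 74% of primes); S_6 (6T16) additionally contains elements of type 6, 5+1, 4+2, 4+1+1, 3+2+1, 3+1+1+1, 2+2+1+1, 2+1+1+1+1 (664 of its 720 elements, about 92% of primes). None of the 23 primes tested shows any such pattern (for each of these groups the chance of that is below 10^-4), which rules them out. Hence G = S_3 (6T2), of order 6.

S_3, S_3 acting on 6 points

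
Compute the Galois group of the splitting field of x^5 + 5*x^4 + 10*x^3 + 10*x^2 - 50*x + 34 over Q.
A_5 (also written A5)

The polynomial f is an irreducible quintic over Q, so G = Gal(f/Q) is a transitive subgroup of S_5: one of C_5 (5T1, order 5), D_5 (5T2, order 10), F_20 (5T3, order 20), A_5 (5T4, order 60) or S_5 (5T5, order 120). The discriminant of f is 58564000000 = 242000^2, a perfect square, so G is contained in A_5. The transitive groups of degree 5 contained in A_5 are: C_5 (5T1, order 5), D_5 (5T2, order 10), A_5 (5T4, order 60). By Dedekind's theorem, for a prime p not dividing disc(f) the degrees of the irreducible factors of f mod p form the cycle type of an element of G. Factoring f modulo the 3 such primes p <= 13 (skipping 2, 5, 11, which divide the discriminant), each new pattern first appears at: mod 3: f = (x^5 + 2x^4 + x^3 + x^2 + x + 1), pattern 5; mod 13: f = (x + 7)(x + 9)(x^3 + 2x^2 + 6x + 9), pattern 3+1+1. No other pattern occurs in this range, so the set of observed cycle types is {5, 3+1+1}. Among the candidates above, the only group containing elements of all these cycle types is A_5 (5T4) — each of C_5 (5T1), D_5 (5T2) lacks at least one of them. Hence G = A_5 (5T4), of order 60.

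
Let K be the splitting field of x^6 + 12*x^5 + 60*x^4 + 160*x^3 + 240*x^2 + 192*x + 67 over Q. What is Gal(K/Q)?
S_3 (also written S3)

The polynomial f is an irreducible sextic over Q, so G = Gal(f/Q) is one of the 16 transitive subgroups 6T1, ..., 6T16 of S_6. The discriminant of f is -11337408, which is not a perfect square, so G is not contained in A_6. The transitive groups of degree 6 not contained in A_6 are: C_6 (6T1, order 6), S_3 (6T2, order 6), D_6 (6T3, order 12), C_3 x S_3 (6T5, order 18), A_4 x C_2 (6T6, order 24), S_4 (6T8, order 24), S_3 x S_3 (6T9, order 36), S_4 x C_2 (6T11, order 48), (S_3 x S_3) : C_2 (6T13, order 72), PGL(2,5) (6T14, order 120), S_6 (6T16, order 720). By Dedekind's theorem, for a prime p not dividing disc(f) the degrees of the irreducible factors of f mod p form the cycle type of an element of G. Factoring f modulo the 23 such primes p <= 97 (skipping 2, 3, which divide the discriminant), each new pattern first appears at: mod 5: f = (x^2 + 3)(x^2 + 3x + 4)(x^2 + 4x + 1), pattern 2+2+2; mod 7: f = (x^3 + 6x^2 + 5x + 3)(x^3 + 6x^2 + 5x + 6), pattern 3+3; mod 61: f = (x + 5)(x + 21)(x + 24)(x + 41)(x + 44)(x + 60), pattern 1+1+1+1+1+1. No other pattern occurs in this range, so the set of observed cycle types is {2+2+2, 3+3, 1+1+1+1+1+1}. The candidates containing elements of all these cycle types are C_6 (6T1) of order 6, S_3 (6T2) of order 6, D_6 (6T3) of order 12, C_3 x S_3 (6T5) of order 18, A_4 x C_2 (6T6) of order 24, S_4 (6T8) of order 24, S_3 x S_3 (6T9) of order 36, S_4 x C_2 (6T11) of order 48, (S_3 x S_3) : C_2 (6T13) of order 72, PGL(2,5) (6T14) of order 120, S_6 (6T16) of order 720; the others are excluded. The observed types are precisely the cycle types that occur in S_3 (6T2). Each of the other remaining candidates has further cycle types, and by the Chebotarev density theorem the matching factorization patterns would occur for a proportion of primes equal to their share of the group: C_6 (6T1) additionally contains elements of type 6 (2 of its 6 elements, about 33% of primes); D_6 (6T3) additionally contains elements of type 6, 2+2+1+1 (5 of its 12 elements, about 42% of primes); C_3 x S_3 (6T5) additionally contains elements of type 6, 3+1+1+1 (10 of its 18 elements, about 56% of primes); A_4 x C_2 (6T6) additionally contains elements of type 6, 2+2+1+1, 2+1+1+1+1 (14 of its 24 elements, about 58% of primes); S_4 (6T8) additionally contains elements of type 4+1+1, 2+2+1+1 (9 of its 24 elements, about 38% of primes); S_3 x S_3 (6T9) additionally contains elements of type 6, 3+1+1+1, 2+2+1+1 (25 of its 36 elements, about 69% of primes); S_4 x C_2 (6T11) additionally contains elements of type 6, 4+2, 4+1+1, 2+2+1+1, 2+1+1+1+1 (32 of its 48 elements, about 67% of primes); (S_3 x S_3) : C_2 (6T13) additionally contains elements of type 6, 4+2, 3+2+1, 3+1+1+1, 2+2+1+1, 2+1+1+1+1 (61 of its 72 elements, about 85% of primes); PGL(2,5) (6T14) additionally contains elements of type 6, 5+1, 4+1+1, 2+2+1+1 (89 of its 120 elements, about 74% of primes); S_6 (6T16) additionally contains elements of type 6, 5+1, 4+2, 4+1+1, 3+2+1, 3+1+1+1, 2+2+1+1, 2+1+1+1+1 (664 of its 720 elements, about 92% of primes). None of the 23 primes tested shows any such pattern (for each of these groups the chance of that is below 10^-4), which rules them out. Hence G = S_3 (6T2), of order 6.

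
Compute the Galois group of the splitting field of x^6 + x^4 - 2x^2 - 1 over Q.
A_4 (order 12)

The polynomial f is an irreducible sextic over Q, so G = Gal(f/Q) is one of the 16 transitive subgroups 6T1, ..., 6T16 of S_6. The discriminant of f is 153664 = 392^2, a perfect square, so G is contained in A_6. The transitive groups of degree 6 contained in A_6 are: A_4 (6T4, order 12), S_4 (6T7, order 24), (C_3 x C_3) : C_4 (6T10, order 36), PSL(2,5) (6T12, order 60), A_6 (6T15, order 360). By Dedekind's theorem, for a prime p not dividing disc(f) the degrees of the irreducible factors of f mod p form the cycle type of an element of G. Factoring f modulo the 33 such primes p <= 149 (skipping 2, 7, which divide the discriminant), each new pattern first appears at: mod 3: f = (x^3 + 2x + 1)(x^3 + 2x + 2), pattern 3+3; mod 13: f = (x + 6)(x + 7)(x^2 + 5)(x^2 + 6), pattern 2+2+1+1. No other pattern occurs in this range, so the set of observed cycle types is {3+3, 2+2+1+1}. The candidates containing elements of all these cycle types are A_4 (6T4) of order 12, S_4 (6T7) of order 24, (C_3 x C_3) : C_4 (6T10) of order 36, PSL(2,5) (6T12) of order 60, A_6 (6T15) of order 360; the others are excluded. The observed types are precisely the cycle types that occur in A_4 (6T4) (apart from the identity). Each of the other remaining candidates has further cycle types, and by the Chebotarev density theorem the matching factorization patterns would occur for a proportion of primes equal to their share of the group: S_4 (6T7) additionally contains elements of type 4+2 (6 of its 24 elements, about 25% of primes); (C_3 x C_3) : C_4 (6T10) additionally contains elements of type 4+2, 3+1+1+1 (22 of its 36 elements, about 61% of primes); PSL(2,5) (6T12) additionally contains elements of type 5+1 (24 of its 60 elements, about 40% of primes); A_6 (6T15) additionally contains elements of type 5+1, 4+2, 3+1+1+1 (274 of its 360 elements, about 76% of primes). None of the 33 primes tested shows any such pattern (for each of these groups the chance of that is below 10^-4), which rules them out. Hence G = A_4 (6T4), of order 12.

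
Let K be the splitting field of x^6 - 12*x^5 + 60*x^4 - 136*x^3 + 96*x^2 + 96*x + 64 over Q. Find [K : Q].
The degree of the splitting field over Q equals the order of the Galois group, so first determine the group. The polynomial f is an irreducible sextic over Q, so G = Gal(f/Q) is one of the 16 transitive subgroups 6T1, ..., 6T16 of S_6. The discriminant of f is -190210142896128, which is not a perfect square, so G is not contained in A_6. The transitive groups of degree 6 not contained in A_6 are: C_6 (6T1, order 6), S_3 (6T2, order 6), D_6 (6T3, order 12), C_3 x S_3 (6T5, order 18), A_4 x C_2 (6T6, order 24), S_4 (6T8, order 24), S_3 x S_3 (6T9, order 36), S_4 x C_2 (6T11, order 48), (S_3 x S_3) : C_2 (6T13, order 72), PGL(2,5) (6T14, order 120), S_6 (6T16, order 720). By Dedekind's theorem, for a prime p not dividing disc(f) the degrees of the irreducible factors of f mod p form the cycle type of an element of G. Factoring f modulo the 33 such primes p <= 149 (skipping 2, 3, which divide the discriminant), each new pattern first appears at: mod 5: f = (x^6 + 3x^5 + 4x^3 + x^2 + x + 4), pattern 6; mod 7: f = (x + 1)(x + 3)(x + 4)(x^3 + x^2 + 5x + 3), pattern 3+1+1+1; mod 17: f = (x^2 + 5x + 14)(x^2 + 6x + 12)(x^2 + 11x + 2), pattern 2+2+2; mod 19: f = (x^3 + 13x^2 + 12x + 1)(x^3 + 13x^2 + 12x + 7), pattern 3+3; mod 73: f = (x + 9)(x + 11)(x + 13)(x + 27)(x + 29)(x + 45), pattern 1+1+1+1+1+1. No other pattern occurs in this range, so the set of observed cycle types is {6, 3+1+1+1, 2+2+2, 3+3, 1+1+1+1+1+1}. The candidates containing elements of all these cycle types are C_3 x S_3 (6T5) of order 18, S_3 x S_3 (6T9) of order 36, (S_3 x S_3) : C_2 (6T13) of order 72, S_6 (6T16) of order 720; the others are excluded. The observed types are precisely the cycle types that occur in C_3 x S_3 (6T5). Each of the other remaining candidates has further cycle types, and by the Chebotarev density theorem the matching factorization patterns would occur for a proportion of primes equal to their share of the group: S_3 x S_3 (6T9) additionally contains elements of type 2+2+1+1 (9 of its 36 elements, about 25% of primes); (S_3 x S_3) : C_2 (6T13) additionally contains elements of type 4+2, 3+2+1, 2+2+1+1, 2+1+1+1+1 (45 of its 72 elements, about 62% of primes); S_6 (6T16) additionally contains elements of type 5+1, 4+2, 4+1+1, 3+2+1, 2+2+1+1, 2+1+1+1+1 (504 of its 720 elements, about 70% of primes). None of the 33 primes tested shows any such pattern (for each of these groups the chance of that is below 10^-4), which rules them out. Hence G = C_3 x S_3 (6T5), of order 18. The Galois group C_3 x S_3 (6T5) has order 18, so the splitting field has degree 18 over Q.

18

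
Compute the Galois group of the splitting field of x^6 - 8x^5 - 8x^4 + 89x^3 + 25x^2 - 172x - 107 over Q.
6T12: PSL(2,5)

The polynomial f is an irreducible sextic over Q, so G = Gal(f/Q) is one of the 16 transitive subgroups 6T1, ..., 6T16 of S_6. The discriminant of f is 8413926734596681 = 91727459^2, a perfect square, so G is contained in A_6. The transitive groups of degree 6 contained in A_6 are: A_4 (6T4, order 12), S_4 (6T7, order 24), (C_3 x C_3) : C_4 (6T10, order 36), PSL(2,5) (6T12, order 60), A_6 (6T15, order 360). By Dedekind's theorem, for a prime p not dividing disc(f) the degrees of the irreducible factors of f mod p form the cycle type of an element of G. Factoring f modulo the 21 such primes p <= 79 (skipping 19, which divides the discriminant), each new pattern first appears at: mod 2: f = (x + 1)(x^5 + x^4 + x^3 + x + 1), pattern 5+1; mod 7: f = (x^3 + x + 1)(x^3 + 6x^2 + 5x + 5), pattern 3+3; mod 61: f = (x + 2)(x + 23)(x^2 + 10x + 57)(x^2 + 18x + 46), pattern 2+2+1+1. No other pattern occurs in this range, so the set of observed cycle types is {5+1, 3+3, 2+2+1+1}. The candidates containing elements of all these cycle types are PSL(2,5) (6T12) of order 60, A_6 (6T15) of order 360; the others are excluded. The observed types are precisely the cycle types that occur in PSL(2,5) (6T12) (apart from the identity). Each of the other remaining candidates has further cycle types, and by the Chebotarev density theorem the matching factorization patterns would occur for a proportion of primes equal to their share of the group: A_6 (6T15) additionally contains elements of type 4+2, 3+1+1+1 (130 of its 360 elements, about 36% of primes). None of the 21 primes tested shows any such pattern (for each of these groups the chance of that is below 10^-4), which rules them out. Hence G = PSL(2,5) (6T12), of order 60.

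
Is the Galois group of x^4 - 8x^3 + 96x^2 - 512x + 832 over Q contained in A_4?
The polynomial is irreducible of degree 4 over Q. Its discriminant is 12230590464 = 110592^2, a perfect square. A Galois group lies in the alternating group exactly when the discriminant is a square in Q, so the Galois group (A_4) is contained in A_4.

Yes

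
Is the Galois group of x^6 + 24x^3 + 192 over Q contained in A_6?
No

The polynomial is irreducible of degree 6 over Q. Its discriminant is -190210142896128, which is not a perfect square. A Galois group lies in the alternating group exactly when the discriminant is a square in Q, so the Galois group (C_3 x S_3) is not contained in A_6.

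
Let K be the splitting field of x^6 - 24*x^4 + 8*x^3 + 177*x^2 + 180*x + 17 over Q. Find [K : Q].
The degree of the splitting field over Q equals the order of the Galois group, so first determine the group. The polynomial f is an irreducible sextic over Q, so G = Gal(f/Q) is one of the 16 transitive subgroups 6T1, ..., 6T16 of S_6. The discriminant of f is -9221581132716096, which is not a perfect square, so G is not contained in A_6. The transitive groups of degree 6 not contained in A_6 are: C_6 (6T1, order 6), S_3 (6T2, order 6), D_6 (6T3, order 12), C_3 x S_3 (6T5, order 18), A_4 x C_2 (6T6, order 24), S_4 (6T8, order 24), S_3 x S_3 (6T9, order 36), S_4 x C_2 (6T11, order 48), (S_3 x S_3) : C_2 (6T13, order 72), PGL(2,5) (6T14, order 120), S_6 (6T16, order 720). By Dedekind's theorem, for a prime p not dividing disc(f) the degrees of the irreducible factors of f mod p form the cycle type of an element of G. Factoring f modulo the 33 such primes p <= 149 (skipping 2, 3, which divide the discriminant), each new pattern first appears at: mod 5: f = (x^3 + 2x^2 + 1)(x^3 + 3x^2 + 2), pattern 3+3; mod 7: f = (x^6 + 4x^4 + x^3 + 2x^2 + 5x + 3), pattern 6; mod 17: f = (x)(x + 1)(x^2 + 5x + 5)(x^2 + 11x + 2), pattern 2+2+1+1; mod 19: f = (x + 2)(x + 3)(x + 6)(x + 15)(x^2 + 12x + 14), pattern 2+1+1+1+1; mod 71: f = (x^2 + 7x + 46)(x^2 + 22x + 9)(x^2 + 42x + 40), pattern 2+2+2. No other pattern occurs in this range, so the set of observed cycle types is {3+3, 6, 2+2+1+1, 2+1+1+1+1, 2+2+2}. The candidates containing elements of all these cycle types are A_4 x C_2 (6T6) of order 24, S_4 x C_2 (6T11) of order 48, (S_3 x S_3) : C_2 (6T13) of order 72, S_6 (6T16) of order 720; the others are excluded. The observed types are precisely the cycle types that occur in A_4 x C_2 (6T6) (apart from the identity). Each of the other remaining candidates has further cycle types, and by the Chebotarev density theorem the matching factorization patterns would occur for a proportion of primes equal to their share of the group: S_4 x C_2 (6T11) additionally contains elements of type 4+2, 4+1+1 (12 of its 48 elements, about 25% of primes); (S_3 x S_3) : C_2 (6T13) additionally contains elements of type 4+2, 3+2+1, 3+1+1+1 (34 of its 72 elements, about 47% of primes); S_6 (6T16) additionally contains elements of type 5+1, 4+2, 4+1+1, 3+2+1, 3+1+1+1 (484 of its 720 elements, about 67% of primes). None of the 33 primes tested shows any such pattern (for each of these groups the chance of that is below 10^-4), which rules them out. Hence G = A_4 x C_2 (6T6), of order 24. The Galois group A_4 x C_2 (6T6) has order 24, so the splitting field has degree 24 over Q.

24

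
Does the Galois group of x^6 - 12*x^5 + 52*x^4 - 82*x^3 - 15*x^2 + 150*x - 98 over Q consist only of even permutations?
No

The polynomial is irreducible of degree 6 over Q. Its discriminant is -45161350144, which is not a perfect square. A Galois group lies in the alternating group exactly when the discriminant is a square in Q, so the Galois group (S_4 x C_2) is not contained in A_6.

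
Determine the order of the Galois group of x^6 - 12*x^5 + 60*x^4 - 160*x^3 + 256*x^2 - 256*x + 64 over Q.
The degree of the splitting field over Q equals the order of the Galois group, so first determine the group. The polynomial f is an irreducible sextic over Q, so G = Gal(f/Q) is one of the 16 transitive subgroups 6T1, ..., 6T16 of S_6. The discriminant of f is 66039417143296 = 8126464^2, a perfect square, so G is contained in A_6. The transitive groups of degree 6 contained in A_6 are: A_4 (6T4, order 12), S_4 (6T7, order 24), (C_3 x C_3) : C_4 (6T10, order 36), PSL(2,5) (6T12, order 60), A_6 (6T15, order 360). By Dedekind's theorem, for a prime p not dividing disc(f) the degrees of the irreducible factors of f mod p form the cycle type of an element of G. Factoring f modulo the 79 such primes p <= 419 (skipping 2, 31, which divide the discriminant), each new pattern first appears at: mod 3: f = (x^2 + 2x + 2)(x^4 + x^3 + 2x^2 + 2x + 2), pattern 4+2; mod 5: f = (x^3 + x^2 + x + 3)(x^3 + 2x^2 + 2x + 3), pattern 3+3; mod 11: f = (x + 3)(x + 4)(x^2 + 4x + 5)(x^2 + 10x + 4), pattern 2+2+1+1; mod 67: f = (x + 2)(x + 4)(x + 20)(x + 43)(x + 59)(x + 61), pattern 1+1+1+1+1+1. No other pattern occurs in this range, so the set of observed cycle types is {4+2, 3+3, 2+2+1+1, 1+1+1+1+1+1}. The candidates containing elements of all these cycle types are S_4 (6T7) of order 24, (C_3 x C_3) : C_4 (6T10) of order 36, A_6 (6T15) of order 360; the others are excluded. The observed types are precisely the cycle types that occur in S_4 (6T7). Each of the other remaining candidates has further cycle types, and by the Chebotarev density theorem the matching factorization patterns would occur for a proportion of primes equal to their share of the group: (C_3 x C_3) : C_4 (6T10) additionally contains elements of type 3+1+1+1 (4 of its 36 elements, about 11% of primes); A_6 (6T15) additionally contains elements of type 5+1, 3+1+1+1 (184 of its 360 elements, about 51% of primes). None of the 79 primes tested shows any such pattern (for each of these groups the chance of that is below 10^-4), which rules them out. Hence G = S_4 (6T7), of order 24. The Galois group S_4 (6T7) has order 24, so the splitting field has degree 24 over Q.

24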